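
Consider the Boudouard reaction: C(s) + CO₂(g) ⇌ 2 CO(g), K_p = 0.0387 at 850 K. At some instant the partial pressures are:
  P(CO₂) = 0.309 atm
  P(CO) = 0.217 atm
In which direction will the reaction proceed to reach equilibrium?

reverse (toward reactants)

(C is a pure solid — omitted from Q_p.)
Q_p = P(CO)² / P(CO₂) = (0.217)² / (0.309) = 0.152
Q_p = 0.152 > K_p = 0.0387, so the reverse reaction proceeds.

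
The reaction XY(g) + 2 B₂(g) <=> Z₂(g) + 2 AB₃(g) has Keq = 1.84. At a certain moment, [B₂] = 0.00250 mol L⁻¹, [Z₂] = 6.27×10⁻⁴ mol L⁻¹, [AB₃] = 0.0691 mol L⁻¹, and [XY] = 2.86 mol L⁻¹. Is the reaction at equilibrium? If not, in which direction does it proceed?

Q = [Z₂]·[AB₃]² / ([XY]·[B₂]²) = (6.27×10⁻⁴)·(0.0691)² / ((2.86)·(0.00250)²) = 0.167
Q = 0.167 < Keq = 1.84, so the forward reaction proceeds.

to the right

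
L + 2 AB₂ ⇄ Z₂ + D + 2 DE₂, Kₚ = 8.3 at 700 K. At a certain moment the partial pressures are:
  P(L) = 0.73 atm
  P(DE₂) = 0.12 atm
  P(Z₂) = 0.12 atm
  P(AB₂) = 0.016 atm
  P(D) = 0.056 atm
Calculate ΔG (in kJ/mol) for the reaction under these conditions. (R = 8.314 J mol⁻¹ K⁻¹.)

Qₚ = P(Z₂)·P(D)·P(DE₂)² / (P(L)·P(AB₂)²) = (0.12)·(0.056)·(0.12)² / ((0.73)·(0.016)²) = 0.518
ΔG = RT ln(Qₚ/Kₚ) = (8.314 J mol⁻¹ K⁻¹)(700 K) × ln(0.518/8.3)
   = (5.820 kJ/mol)(-2.774) = -16.1 kJ/mol
ΔG < 0, so the forward reaction is spontaneous (proceeds forward).

ΔG = -16.1 kJ/mol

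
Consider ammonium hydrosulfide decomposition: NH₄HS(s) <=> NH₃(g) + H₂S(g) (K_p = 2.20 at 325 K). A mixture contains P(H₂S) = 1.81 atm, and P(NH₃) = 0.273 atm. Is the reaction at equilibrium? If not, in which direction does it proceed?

forward (toward products)

(NH₄HS is a pure solid — omitted from Q_p.)
Q_p = P(NH₃)·P(H₂S) = (0.273)·(1.81) = 0.494
Q_p = 0.494 < K_p = 2.20, so the forward reaction proceeds.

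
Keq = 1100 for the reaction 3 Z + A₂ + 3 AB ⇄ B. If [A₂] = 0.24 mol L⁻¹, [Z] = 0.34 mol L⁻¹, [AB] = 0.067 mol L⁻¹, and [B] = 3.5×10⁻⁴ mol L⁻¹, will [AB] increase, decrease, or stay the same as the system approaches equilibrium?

decrease

Q = [B] / ([Z]³·[A₂]·[AB]³) = (3.5×10⁻⁴) / ((0.34)³·(0.24)·(0.067)³) = 120
Q = 120 < Keq = 1100: net forward reaction.
AB is a reactant, so it decreases.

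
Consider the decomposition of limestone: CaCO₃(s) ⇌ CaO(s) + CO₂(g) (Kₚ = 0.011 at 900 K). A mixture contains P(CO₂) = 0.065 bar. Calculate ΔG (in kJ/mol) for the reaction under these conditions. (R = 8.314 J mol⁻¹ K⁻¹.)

ΔG = 13.3 kJ/mol

(CaCO₃, CaO are pure solids — omitted from Qₚ.)
Qₚ = P(CO₂) = 0.0650
ΔG = RT ln(Qₚ/Kₚ) = (8.314 J mol⁻¹ K⁻¹)(900 K) × ln(0.0650/0.011)
   = (7.483 kJ/mol)(1.776) = 13.3 kJ/mol
ΔG > 0, so the forward reaction is non-spontaneous (proceeds in reverse).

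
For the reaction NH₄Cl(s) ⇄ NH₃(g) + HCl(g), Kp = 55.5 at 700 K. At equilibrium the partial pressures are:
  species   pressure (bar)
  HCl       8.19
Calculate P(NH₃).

(NH₄Cl is a pure solid — omitted from Kp.)
At equilibrium, Kp = P(NH₃)·P(HCl) = 55.5.
(P(NH₃))·(8.19) = 55.5
P(NH₃) = 6.78 bar

P(NH₃) = 6.78 bar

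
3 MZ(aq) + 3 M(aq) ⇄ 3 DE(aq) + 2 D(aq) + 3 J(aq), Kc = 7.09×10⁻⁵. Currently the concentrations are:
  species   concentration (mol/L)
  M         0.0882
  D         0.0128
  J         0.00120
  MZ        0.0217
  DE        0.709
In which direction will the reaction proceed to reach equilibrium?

Qc = [DE]³·[D]²·[J]³ / ([MZ]³·[M]³) = (0.709)³·(0.0128)²·(0.00120)³ / ((0.0217)³·(0.0882)³) = 1.44×10⁻⁵
Qc = 1.44×10⁻⁵ < Kc = 7.09×10⁻⁵, so the forward reaction proceeds.

in the forward direction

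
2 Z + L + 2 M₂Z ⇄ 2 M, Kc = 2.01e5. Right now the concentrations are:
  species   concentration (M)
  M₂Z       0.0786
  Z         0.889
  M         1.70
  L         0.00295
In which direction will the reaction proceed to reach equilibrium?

Qc = [M]² / ([Z]²·[L]·[M₂Z]²) = (1.70)² / ((0.889)²·(0.00295)·(0.0786)²) = 2.01e5
Qc = 2.01e5 = Kc, so the system is already at equilibrium.

no net change (already at equilibrium)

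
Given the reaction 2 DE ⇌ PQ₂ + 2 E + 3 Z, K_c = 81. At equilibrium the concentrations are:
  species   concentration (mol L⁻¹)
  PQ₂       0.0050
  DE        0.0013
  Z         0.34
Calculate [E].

[E] = 0.83 mol L⁻¹

At equilibrium, K_c = [PQ₂]·[E]²·[Z]³ / [DE]² = 81.
(0.0050)·([E])²·(0.34)³ / (0.0013)² = 81
[E]² = 0.697 ⇒ [E] = 0.83 mol L⁻¹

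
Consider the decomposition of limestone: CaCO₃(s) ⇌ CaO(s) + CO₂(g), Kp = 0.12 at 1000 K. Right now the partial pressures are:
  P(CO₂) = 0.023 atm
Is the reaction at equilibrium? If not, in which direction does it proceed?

(CaCO₃, CaO are pure solids — omitted from Qp.)
Qp = P(CO₂) = 0.023
Qp = 0.023 < Kp = 0.12, so the forward reaction proceeds.

to the right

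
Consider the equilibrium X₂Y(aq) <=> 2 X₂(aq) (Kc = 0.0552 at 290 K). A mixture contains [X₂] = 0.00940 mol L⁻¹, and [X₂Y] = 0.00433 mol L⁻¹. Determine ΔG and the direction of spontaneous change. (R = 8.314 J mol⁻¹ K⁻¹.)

Qc = [X₂]² / [X₂Y] = (0.00940)² / (0.00433) = 0.0204
ΔG = RT ln(Qc/Kc) = (8.314 J mol⁻¹ K⁻¹)(290 K) × ln(0.0204/0.0552)
   = (2.411 kJ/mol)(-0.9954) = -2.40 kJ/mol
ΔG < 0, so the forward reaction is spontaneous (proceeds forward).

ΔG = -2.40 kJ/mol; the forward reaction is spontaneous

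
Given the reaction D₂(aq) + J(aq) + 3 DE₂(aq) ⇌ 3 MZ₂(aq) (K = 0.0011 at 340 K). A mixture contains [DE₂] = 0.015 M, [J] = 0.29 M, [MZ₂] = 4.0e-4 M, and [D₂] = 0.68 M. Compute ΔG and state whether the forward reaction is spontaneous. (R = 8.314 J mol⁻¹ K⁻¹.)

ΔG = -6.89 kJ/mol; the forward reaction is spontaneous

Q = [MZ₂]³ / ([D₂]·[J]·[DE₂]³) = (4.0e-4)³ / ((0.68)·(0.29)·(0.015)³) = 9.62e-5
ΔG = RT ln(Q/K) = (8.314 J mol⁻¹ K⁻¹)(340 K) × ln(9.62e-5/0.0011)
   = (2.827 kJ/mol)(-2.437) = -6.89 kJ/mol
ΔG < 0, so the forward reaction is spontaneous (proceeds forward).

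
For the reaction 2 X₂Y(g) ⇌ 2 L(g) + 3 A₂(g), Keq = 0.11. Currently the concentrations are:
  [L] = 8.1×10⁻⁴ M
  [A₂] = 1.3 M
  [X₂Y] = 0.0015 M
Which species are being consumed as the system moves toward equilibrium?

L, A₂ (products)

Q = [L]²·[A₂]³ / [X₂Y]² = (8.1×10⁻⁴)²·(1.3)³ / (0.0015)² = 0.64
Q = 0.64 > Keq = 0.11: net reverse reaction.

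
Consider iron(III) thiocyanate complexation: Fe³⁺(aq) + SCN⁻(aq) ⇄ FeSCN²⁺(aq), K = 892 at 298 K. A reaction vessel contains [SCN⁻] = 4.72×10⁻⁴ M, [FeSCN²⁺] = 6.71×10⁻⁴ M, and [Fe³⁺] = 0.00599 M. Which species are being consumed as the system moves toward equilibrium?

Q = [FeSCN²⁺] / ([Fe³⁺]·[SCN⁻]) = (6.71×10⁻⁴) / ((0.00599)·(4.72×10⁻⁴)) = 237
Q = 237 < K = 892: net forward reaction.

Fe³⁺, SCN⁻ (reactants)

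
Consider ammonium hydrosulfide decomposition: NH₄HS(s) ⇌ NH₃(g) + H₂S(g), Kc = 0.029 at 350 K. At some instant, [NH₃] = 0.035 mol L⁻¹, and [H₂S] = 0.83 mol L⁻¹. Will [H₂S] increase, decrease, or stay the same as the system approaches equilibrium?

stay the same

(NH₄HS is a pure solid — omitted from Qc.)
Qc = [NH₃]·[H₂S] = (0.035)·(0.83) = 0.029
Qc = 0.029 = Kc; the system is at equilibrium.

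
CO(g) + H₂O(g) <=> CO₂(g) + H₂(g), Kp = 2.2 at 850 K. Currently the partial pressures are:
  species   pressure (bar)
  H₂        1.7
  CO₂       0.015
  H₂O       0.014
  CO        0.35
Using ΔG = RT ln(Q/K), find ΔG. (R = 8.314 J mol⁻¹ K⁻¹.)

ΔG = 6.08 kJ/mol

Qp = P(CO₂)·P(H₂) / (P(CO)·P(H₂O)) = (0.015)·(1.7) / ((0.35)·(0.014)) = 5.20
ΔG = RT ln(Qp/Kp) = (8.314 J mol⁻¹ K⁻¹)(850 K) × ln(5.20/2.2)
   = (7.067 kJ/mol)(0.8602) = 6.08 kJ/mol
ΔG > 0, so the forward reaction is non-spontaneous (proceeds in reverse).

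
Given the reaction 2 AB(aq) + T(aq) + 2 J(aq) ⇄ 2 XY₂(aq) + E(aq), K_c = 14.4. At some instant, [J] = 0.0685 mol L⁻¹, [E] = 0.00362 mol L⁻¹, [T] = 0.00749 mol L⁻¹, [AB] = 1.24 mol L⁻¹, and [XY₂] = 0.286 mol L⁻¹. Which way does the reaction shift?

Q_c = [XY₂]²·[E] / ([AB]²·[T]·[J]²) = (0.286)²·(0.00362) / ((1.24)²·(0.00749)·(0.0685)²) = 5.48
Q_c = 5.48 < K_c = 14.4, so the forward reaction proceeds.

to the right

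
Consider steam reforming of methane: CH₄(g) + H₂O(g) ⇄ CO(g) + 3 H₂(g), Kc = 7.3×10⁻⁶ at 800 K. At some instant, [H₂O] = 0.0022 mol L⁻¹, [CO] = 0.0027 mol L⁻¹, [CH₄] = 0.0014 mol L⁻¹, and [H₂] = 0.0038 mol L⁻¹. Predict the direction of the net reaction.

toward reactants

Qc = [CO]·[H₂]³ / ([CH₄]·[H₂O]) = (0.0027)·(0.0038)³ / ((0.0014)·(0.0022)) = 4.8×10⁻⁵
Qc = 4.8×10⁻⁵ > Kc = 7.3×10⁻⁶, so the reverse reaction proceeds.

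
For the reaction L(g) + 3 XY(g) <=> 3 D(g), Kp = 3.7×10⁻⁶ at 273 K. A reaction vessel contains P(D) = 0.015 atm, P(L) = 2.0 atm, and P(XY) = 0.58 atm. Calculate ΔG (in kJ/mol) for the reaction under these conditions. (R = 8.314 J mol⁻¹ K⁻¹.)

ΔG = 1.93 kJ/mol

Qp = P(D)³ / (P(L)·P(XY)³) = (0.015)³ / ((2.0)·(0.58)³) = 8.65×10⁻⁶
ΔG = RT ln(Qp/Kp) = (8.314 J mol⁻¹ K⁻¹)(273 K) × ln(8.65×10⁻⁶/3.7×10⁻⁶)
   = (2.270 kJ/mol)(0.8492) = 1.93 kJ/mol
ΔG > 0, so the forward reaction is non-spontaneous (proceeds in reverse).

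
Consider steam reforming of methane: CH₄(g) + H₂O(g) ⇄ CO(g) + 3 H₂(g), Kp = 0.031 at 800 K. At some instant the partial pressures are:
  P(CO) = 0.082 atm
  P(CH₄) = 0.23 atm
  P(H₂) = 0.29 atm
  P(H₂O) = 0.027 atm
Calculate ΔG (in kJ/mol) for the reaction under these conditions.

ΔG = 15.6 kJ/mol

Qp = P(CO)·P(H₂)³ / (P(CH₄)·P(H₂O)) = (0.082)·(0.29)³ / ((0.23)·(0.027)) = 0.322
ΔG = RT ln(Qp/Kp) = (8.314 J mol⁻¹ K⁻¹)(800 K) × ln(0.322/0.031)
   = (6.651 kJ/mol)(2.341) = 15.6 kJ/mol
ΔG > 0, so the forward reaction is non-spontaneous (proceeds in reverse).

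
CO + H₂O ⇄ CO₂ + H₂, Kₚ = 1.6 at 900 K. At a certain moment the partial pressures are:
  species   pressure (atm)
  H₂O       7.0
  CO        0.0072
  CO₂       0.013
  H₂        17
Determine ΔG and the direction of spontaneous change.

Qₚ = P(CO₂)·P(H₂) / (P(CO)·P(H₂O)) = (0.013)·(17) / ((0.0072)·(7.0)) = 4.38
ΔG = RT ln(Qₚ/Kₚ) = (8.314 J mol⁻¹ K⁻¹)(900 K) × ln(4.38/1.6)
   = (7.483 kJ/mol)(1.007) = 7.54 kJ/mol
ΔG > 0, so the forward reaction is non-spontaneous (proceeds in reverse).

ΔG = 7.54 kJ/mol; the forward reaction is non-spontaneous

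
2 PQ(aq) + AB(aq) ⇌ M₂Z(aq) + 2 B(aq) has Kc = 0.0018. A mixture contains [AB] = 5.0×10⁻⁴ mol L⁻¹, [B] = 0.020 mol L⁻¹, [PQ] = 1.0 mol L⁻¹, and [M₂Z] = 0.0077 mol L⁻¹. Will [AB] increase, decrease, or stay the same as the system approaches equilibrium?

increase

Qc = [M₂Z]·[B]² / ([PQ]²·[AB]) = (0.0077)·(0.020)² / ((1.0)²·(5.0×10⁻⁴)) = 0.0062
Qc = 0.0062 > Kc = 0.0018: net reverse reaction.
AB is a reactant, so it increases.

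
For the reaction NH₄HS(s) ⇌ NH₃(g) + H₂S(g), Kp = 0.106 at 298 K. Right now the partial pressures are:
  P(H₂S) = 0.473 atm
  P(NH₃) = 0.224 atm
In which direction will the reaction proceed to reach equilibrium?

(NH₄HS is a pure solid — omitted from Qp.)
Qp = P(NH₃)·P(H₂S) = (0.224)·(0.473) = 0.106
Qp = 0.106 = Kp, so the system is already at equilibrium.

at equilibrium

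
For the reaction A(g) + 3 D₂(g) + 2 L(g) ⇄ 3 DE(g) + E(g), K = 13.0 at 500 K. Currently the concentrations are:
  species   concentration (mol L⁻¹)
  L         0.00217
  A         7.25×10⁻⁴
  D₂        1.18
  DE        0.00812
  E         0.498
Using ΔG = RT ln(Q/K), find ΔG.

Q = [DE]³·[E] / ([A]·[D₂]³·[L]²) = (0.00812)³·(0.498) / ((7.25×10⁻⁴)·(1.18)³·(0.00217)²) = 47.5
ΔG = RT ln(Q/K) = (8.314 J mol⁻¹ K⁻¹)(500 K) × ln(47.5/13.0)
   = (4.157 kJ/mol)(1.296) = 5.39 kJ/mol
ΔG > 0, so the forward reaction is non-spontaneous (proceeds in reverse).

ΔG = 5.39 kJ/mol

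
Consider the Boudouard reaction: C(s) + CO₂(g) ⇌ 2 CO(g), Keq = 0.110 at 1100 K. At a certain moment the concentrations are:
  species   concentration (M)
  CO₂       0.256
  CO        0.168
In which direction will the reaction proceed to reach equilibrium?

(C is a pure solid — omitted from Q.)
Q = [CO]² / [CO₂] = (0.168)² / (0.256) = 0.110
Q = 0.110 = Keq, so the system is already at equilibrium.

neither direction; the system is at equilibrium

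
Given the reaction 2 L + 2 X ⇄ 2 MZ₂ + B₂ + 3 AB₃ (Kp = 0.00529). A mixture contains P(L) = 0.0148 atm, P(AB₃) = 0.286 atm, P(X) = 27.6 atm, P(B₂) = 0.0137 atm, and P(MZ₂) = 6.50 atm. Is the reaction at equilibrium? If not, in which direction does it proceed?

to the left

Qp = P(MZ₂)²·P(B₂)·P(AB₃)³ / (P(L)²·P(X)²) = (6.50)²·(0.0137)·(0.286)³ / ((0.0148)²·(27.6)²) = 0.0812
Qp = 0.0812 > Kp = 0.00529, so the reverse reaction proceeds.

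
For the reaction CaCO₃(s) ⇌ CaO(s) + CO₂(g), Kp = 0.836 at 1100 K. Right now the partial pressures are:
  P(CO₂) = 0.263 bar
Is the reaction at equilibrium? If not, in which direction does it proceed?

(CaCO₃, CaO are pure solids — omitted from Qp.)
Qp = P(CO₂) = 0.263
Qp = 0.263 < Kp = 0.836, so the forward reaction proceeds.

to the right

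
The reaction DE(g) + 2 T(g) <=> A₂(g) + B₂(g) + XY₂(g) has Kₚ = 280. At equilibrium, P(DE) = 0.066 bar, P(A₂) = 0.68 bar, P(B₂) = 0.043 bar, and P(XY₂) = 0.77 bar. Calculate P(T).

At equilibrium, Kₚ = P(A₂)·P(B₂)·P(XY₂) / (P(DE)·P(T)²) = 280.
(0.68)·(0.043)·(0.77) / ((0.066)·(P(T))²) = 280
P(T)² = 0.00122 ⇒ P(T) = 0.035 bar

P(T) = 0.035 bar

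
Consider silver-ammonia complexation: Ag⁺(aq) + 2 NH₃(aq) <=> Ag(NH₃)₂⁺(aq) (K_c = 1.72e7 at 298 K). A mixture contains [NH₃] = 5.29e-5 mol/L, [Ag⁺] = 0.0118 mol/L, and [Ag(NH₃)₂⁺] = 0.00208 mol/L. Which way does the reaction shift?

Q_c = [Ag(NH₃)₂⁺] / ([Ag⁺]·[NH₃]²) = (0.00208) / ((0.0118)·(5.29e-5)²) = 6.30e7
Q_c = 6.30e7 > K_c = 1.72e7, so the reverse reaction proceeds.

in the reverse direction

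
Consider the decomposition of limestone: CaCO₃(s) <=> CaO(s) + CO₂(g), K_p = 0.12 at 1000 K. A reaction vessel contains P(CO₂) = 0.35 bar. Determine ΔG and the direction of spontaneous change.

ΔG = 8.90 kJ/mol; the forward reaction is non-spontaneous

(CaCO₃, CaO are pure solids — omitted from Q_p.)
Q_p = P(CO₂) = 0.350
ΔG = RT ln(Q_p/K_p) = (8.314 J mol⁻¹ K⁻¹)(1000 K) × ln(0.350/0.12)
   = (8.314 kJ/mol)(1.070) = 8.90 kJ/mol
ΔG > 0, so the forward reaction is non-spontaneous (proceeds in reverse).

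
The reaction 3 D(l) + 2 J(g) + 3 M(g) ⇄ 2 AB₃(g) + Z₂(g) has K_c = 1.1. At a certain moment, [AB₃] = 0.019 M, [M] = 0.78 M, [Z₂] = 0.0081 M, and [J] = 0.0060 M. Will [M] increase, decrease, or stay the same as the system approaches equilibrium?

(D is a pure liquid — omitted from Q_c.)
Q_c = [AB₃]²·[Z₂] / ([J]²·[M]³) = (0.019)²·(0.0081) / ((0.0060)²·(0.78)³) = 0.17
Q_c = 0.17 < K_c = 1.1: net forward reaction.
M is a reactant, so it decreases.

decrease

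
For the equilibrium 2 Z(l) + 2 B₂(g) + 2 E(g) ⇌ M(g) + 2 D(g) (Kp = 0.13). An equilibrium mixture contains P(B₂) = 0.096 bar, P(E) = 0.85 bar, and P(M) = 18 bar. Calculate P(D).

(Z is a pure liquid — omitted from Kp.)
At equilibrium, Kp = P(M)·P(D)² / (P(B₂)²·P(E)²) = 0.13.
(18)·(P(D))² / ((0.096)²·(0.85)²) = 0.13
P(D)² = 4.81×10⁻⁵ ⇒ P(D) = 0.0069 bar

P(D) = 0.0069 bar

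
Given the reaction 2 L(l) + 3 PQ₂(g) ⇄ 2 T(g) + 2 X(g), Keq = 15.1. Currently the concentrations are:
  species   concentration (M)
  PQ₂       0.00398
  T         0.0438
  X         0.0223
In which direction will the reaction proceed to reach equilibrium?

(L is a pure liquid — omitted from Q.)
Q = [T]²·[X]² / [PQ₂]³ = (0.0438)²·(0.0223)² / (0.00398)³ = 15.1
Q = 15.1 = Keq, so the system is already at equilibrium.

neither direction; the system is at equilibrium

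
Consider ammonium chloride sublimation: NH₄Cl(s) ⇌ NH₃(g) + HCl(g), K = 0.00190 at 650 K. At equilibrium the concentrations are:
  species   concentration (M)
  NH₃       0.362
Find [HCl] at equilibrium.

(NH₄Cl is a pure solid — omitted from K.)
At equilibrium, K = [NH₃]·[HCl] = 0.00190.
(0.362)·([HCl]) = 0.00190
[HCl] = 0.00525 M

[HCl] = 0.00525 M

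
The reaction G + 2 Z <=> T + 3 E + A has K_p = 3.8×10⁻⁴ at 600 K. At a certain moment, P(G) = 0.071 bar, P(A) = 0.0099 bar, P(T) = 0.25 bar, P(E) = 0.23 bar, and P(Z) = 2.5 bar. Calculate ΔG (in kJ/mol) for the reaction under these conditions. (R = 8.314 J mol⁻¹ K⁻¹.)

Q_p = P(T)·P(E)³·P(A) / (P(G)·P(Z)²) = (0.25)·(0.23)³·(0.0099) / ((0.071)·(2.5)²) = 6.79×10⁻⁵
ΔG = RT ln(Q_p/K_p) = (8.314 J mol⁻¹ K⁻¹)(600 K) × ln(6.79×10⁻⁵/3.8×10⁻⁴)
   = (4.988 kJ/mol)(-1.722) = -8.59 kJ/mol
ΔG < 0, so the forward reaction is spontaneous (proceeds forward).

ΔG = -8.59 kJ/mol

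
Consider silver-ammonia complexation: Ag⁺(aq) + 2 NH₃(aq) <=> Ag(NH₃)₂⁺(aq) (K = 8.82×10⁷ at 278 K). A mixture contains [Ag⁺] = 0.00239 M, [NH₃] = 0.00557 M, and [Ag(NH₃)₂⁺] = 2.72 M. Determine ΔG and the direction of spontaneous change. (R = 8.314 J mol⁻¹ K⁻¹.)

ΔG = -2.03 kJ/mol; the forward reaction is spontaneous

Q = [Ag(NH₃)₂⁺] / ([Ag⁺]·[NH₃]²) = (2.72) / ((0.00239)·(0.00557)²) = 3.67×10⁷
ΔG = RT ln(Q/K) = (8.314 J mol⁻¹ K⁻¹)(278 K) × ln(3.67×10⁷/8.82×10⁷)
   = (2.311 kJ/mol)(-0.8768) = -2.03 kJ/mol
ΔG < 0, so the forward reaction is spontaneous (proceeds forward).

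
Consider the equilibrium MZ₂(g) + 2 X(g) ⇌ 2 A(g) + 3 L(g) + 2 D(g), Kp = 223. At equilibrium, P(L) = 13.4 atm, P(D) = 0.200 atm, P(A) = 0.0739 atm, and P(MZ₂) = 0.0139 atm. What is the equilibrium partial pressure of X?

At equilibrium, Kp = P(A)²·P(L)³·P(D)² / (P(MZ₂)·P(X)²) = 223.
(0.0739)²·(13.4)³·(0.200)² / ((0.0139)·(P(X))²) = 223
P(X)² = 0.170 ⇒ P(X) = 0.412 atm

P(X) = 0.412 atm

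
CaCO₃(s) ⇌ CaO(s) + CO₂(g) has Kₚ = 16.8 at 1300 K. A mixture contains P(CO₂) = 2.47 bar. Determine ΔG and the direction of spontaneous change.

ΔG = -20.7 kJ/mol; the forward reaction is spontaneous

(CaCO₃, CaO are pure solids — omitted from Qₚ.)
Qₚ = P(CO₂) = 2.47
ΔG = RT ln(Qₚ/Kₚ) = (8.314 J mol⁻¹ K⁻¹)(1300 K) × ln(2.47/16.8)
   = (10.81 kJ/mol)(-1.917) = -20.7 kJ/mol
ΔG < 0, so the forward reaction is spontaneous (proceeds forward).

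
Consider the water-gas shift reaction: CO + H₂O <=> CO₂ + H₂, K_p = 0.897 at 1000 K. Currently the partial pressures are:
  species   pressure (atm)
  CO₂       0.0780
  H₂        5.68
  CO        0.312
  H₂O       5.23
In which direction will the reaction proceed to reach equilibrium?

Q_p = P(CO₂)·P(H₂) / (P(CO)·P(H₂O)) = (0.0780)·(5.68) / ((0.312)·(5.23)) = 0.272
Q_p = 0.272 < K_p = 0.897, so the forward reaction proceeds.

to the right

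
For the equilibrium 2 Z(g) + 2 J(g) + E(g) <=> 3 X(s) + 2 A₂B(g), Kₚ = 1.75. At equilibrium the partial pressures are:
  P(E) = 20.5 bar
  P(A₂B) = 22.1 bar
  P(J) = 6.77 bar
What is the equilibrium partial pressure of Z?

P(Z) = 0.545 bar

(X is a pure solid — omitted from Kₚ.)
At equilibrium, Kₚ = P(A₂B)² / (P(Z)²·P(J)²·P(E)) = 1.75.
(22.1)² / ((P(Z))²·(6.77)²·(20.5)) = 1.75
P(Z)² = 0.297 ⇒ P(Z) = 0.545 bar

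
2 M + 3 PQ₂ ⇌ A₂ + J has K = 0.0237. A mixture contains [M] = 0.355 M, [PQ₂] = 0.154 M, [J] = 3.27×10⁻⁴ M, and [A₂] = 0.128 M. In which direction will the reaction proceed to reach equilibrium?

to the left

Q = [A₂]·[J] / ([M]²·[PQ₂]³) = (0.128)·(3.27×10⁻⁴) / ((0.355)²·(0.154)³) = 0.0909
Q = 0.0909 > K = 0.0237, so the reverse reaction proceeds.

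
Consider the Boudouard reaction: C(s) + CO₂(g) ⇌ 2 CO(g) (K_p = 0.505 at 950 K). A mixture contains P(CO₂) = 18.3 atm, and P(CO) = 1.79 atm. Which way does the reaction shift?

to the right

(C is a pure solid — omitted from Q_p.)
Q_p = P(CO)² / P(CO₂) = (1.79)² / (18.3) = 0.175
Q_p = 0.175 < K_p = 0.505, so the forward reaction proceeds.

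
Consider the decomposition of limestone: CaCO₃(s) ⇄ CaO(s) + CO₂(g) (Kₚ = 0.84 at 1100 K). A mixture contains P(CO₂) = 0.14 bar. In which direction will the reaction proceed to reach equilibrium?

toward products

(CaCO₃, CaO are pure solids — omitted from Qₚ.)
Qₚ = P(CO₂) = 0.14
Qₚ = 0.14 < Kₚ = 0.84, so the forward reaction proceeds.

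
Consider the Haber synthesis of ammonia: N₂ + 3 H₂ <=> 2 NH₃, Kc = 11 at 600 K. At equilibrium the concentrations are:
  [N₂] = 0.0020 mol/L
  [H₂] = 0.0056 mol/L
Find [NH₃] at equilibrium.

At equilibrium, Kc = [NH₃]² / ([N₂]·[H₂]³) = 11.
([NH₃])² / ((0.0020)·(0.0056)³) = 11
[NH₃]² = 3.86e-9 ⇒ [NH₃] = 6.2e-5 mol/L

[NH₃] = 6.2e-5 mol/L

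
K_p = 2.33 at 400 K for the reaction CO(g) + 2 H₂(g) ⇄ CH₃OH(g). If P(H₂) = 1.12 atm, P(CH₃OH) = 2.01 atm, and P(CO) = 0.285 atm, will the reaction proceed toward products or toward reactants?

Q_p = P(CH₃OH) / (P(CO)·P(H₂)²) = (2.01) / ((0.285)·(1.12)²) = 5.62
Q_p = 5.62 > K_p = 2.33, so the reverse reaction proceeds.

toward reactants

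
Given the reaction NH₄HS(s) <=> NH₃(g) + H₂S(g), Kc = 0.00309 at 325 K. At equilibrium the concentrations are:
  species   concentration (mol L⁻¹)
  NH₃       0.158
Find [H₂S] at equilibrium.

(NH₄HS is a pure solid — omitted from Kc.)
At equilibrium, Kc = [NH₃]·[H₂S] = 0.00309.
(0.158)·([H₂S]) = 0.00309
[H₂S] = 0.0196 mol L⁻¹

[H₂S] = 0.0196 mol L⁻¹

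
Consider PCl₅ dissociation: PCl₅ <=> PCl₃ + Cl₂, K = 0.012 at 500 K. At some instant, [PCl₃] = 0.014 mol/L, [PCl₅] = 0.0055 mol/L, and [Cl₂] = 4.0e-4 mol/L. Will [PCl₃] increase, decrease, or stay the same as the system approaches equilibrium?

increase

Q = [PCl₃]·[Cl₂] / [PCl₅] = (0.014)·(4.0e-4) / (0.0055) = 0.0010
Q = 0.0010 < K = 0.012: net forward reaction.
PCl₃ is a product, so it increases.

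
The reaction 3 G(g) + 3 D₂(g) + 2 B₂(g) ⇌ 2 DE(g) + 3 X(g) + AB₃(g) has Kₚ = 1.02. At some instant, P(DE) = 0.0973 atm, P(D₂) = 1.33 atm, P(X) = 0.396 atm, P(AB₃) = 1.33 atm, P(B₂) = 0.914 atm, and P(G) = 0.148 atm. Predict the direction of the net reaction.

Qₚ = P(DE)²·P(X)³·P(AB₃) / (P(G)³·P(D₂)³·P(B₂)²) = (0.0973)²·(0.396)³·(1.33) / ((0.148)³·(1.33)³·(0.914)²) = 0.123
Qₚ = 0.123 < Kₚ = 1.02, so the forward reaction proceeds.

to the right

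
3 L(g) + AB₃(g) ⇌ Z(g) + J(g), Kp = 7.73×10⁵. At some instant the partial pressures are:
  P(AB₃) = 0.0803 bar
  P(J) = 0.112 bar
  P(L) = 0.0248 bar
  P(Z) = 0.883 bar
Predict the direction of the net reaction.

Qp = P(Z)·P(J) / (P(L)³·P(AB₃)) = (0.883)·(0.112) / ((0.0248)³·(0.0803)) = 80700
Qp = 80700 < Kp = 7.73×10⁵, so the forward reaction proceeds.

to the right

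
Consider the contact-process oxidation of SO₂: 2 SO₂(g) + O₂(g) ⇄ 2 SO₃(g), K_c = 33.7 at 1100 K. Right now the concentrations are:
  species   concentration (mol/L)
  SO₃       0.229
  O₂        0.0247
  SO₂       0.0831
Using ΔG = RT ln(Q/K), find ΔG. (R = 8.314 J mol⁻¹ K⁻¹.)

ΔG = 20.2 kJ/mol

Q_c = [SO₃]² / ([SO₂]²·[O₂]) = (0.229)² / ((0.0831)²·(0.0247)) = 307
ΔG = RT ln(Q_c/K_c) = (8.314 J mol⁻¹ K⁻¹)(1100 K) × ln(307/33.7)
   = (9.145 kJ/mol)(2.209) = 20.2 kJ/mol
ΔG > 0, so the forward reaction is non-spontaneous (proceeds in reverse).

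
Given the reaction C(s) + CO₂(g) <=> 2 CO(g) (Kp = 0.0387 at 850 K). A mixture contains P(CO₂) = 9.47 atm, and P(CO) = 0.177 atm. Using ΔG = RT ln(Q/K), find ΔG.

ΔG = -17.4 kJ/mol

(C is a pure solid — omitted from Qp.)
Qp = P(CO)² / P(CO₂) = (0.177)² / (9.47) = 0.00331
ΔG = RT ln(Qp/Kp) = (8.314 J mol⁻¹ K⁻¹)(850 K) × ln(0.00331/0.0387)
   = (7.067 kJ/mol)(-2.459) = -17.4 kJ/mol
ΔG < 0, so the forward reaction is spontaneous (proceeds forward).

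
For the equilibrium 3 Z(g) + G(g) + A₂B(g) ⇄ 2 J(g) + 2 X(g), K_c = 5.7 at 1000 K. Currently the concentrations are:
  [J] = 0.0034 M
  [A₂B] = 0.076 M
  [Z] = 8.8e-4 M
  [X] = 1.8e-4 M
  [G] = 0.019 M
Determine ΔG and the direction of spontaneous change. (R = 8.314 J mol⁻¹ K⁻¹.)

ΔG = -22.5 kJ/mol; the forward reaction is spontaneous

Q_c = [J]²·[X]² / ([Z]³·[G]·[A₂B]) = (0.0034)²·(1.8e-4)² / ((8.8e-4)³·(0.019)·(0.076)) = 0.381
ΔG = RT ln(Q_c/K_c) = (8.314 J mol⁻¹ K⁻¹)(1000 K) × ln(0.381/5.7)
   = (8.314 kJ/mol)(-2.705) = -22.5 kJ/mol
ΔG < 0, so the forward reaction is spontaneous (proceeds forward).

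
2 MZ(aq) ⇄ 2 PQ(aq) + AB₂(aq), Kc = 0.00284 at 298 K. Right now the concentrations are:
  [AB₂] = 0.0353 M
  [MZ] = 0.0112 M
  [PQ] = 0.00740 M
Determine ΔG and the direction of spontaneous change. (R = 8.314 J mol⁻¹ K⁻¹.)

ΔG = 4.19 kJ/mol; the forward reaction is non-spontaneous

Qc = [PQ]²·[AB₂] / [MZ]² = (0.00740)²·(0.0353) / (0.0112)² = 0.0154
ΔG = RT ln(Qc/Kc) = (8.314 J mol⁻¹ K⁻¹)(298 K) × ln(0.0154/0.00284)
   = (2.478 kJ/mol)(1.691) = 4.19 kJ/mol
ΔG > 0, so the forward reaction is non-spontaneous (proceeds in reverse).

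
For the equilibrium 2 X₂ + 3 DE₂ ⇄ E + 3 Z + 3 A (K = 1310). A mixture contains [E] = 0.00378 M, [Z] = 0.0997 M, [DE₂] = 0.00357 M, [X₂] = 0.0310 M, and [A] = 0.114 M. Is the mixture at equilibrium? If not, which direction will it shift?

no; Q < K, reaction proceeds forward

Q = [E]·[Z]³·[A]³ / ([X₂]²·[DE₂]³) = (0.00378)·(0.0997)³·(0.114)³ / ((0.0310)²·(0.00357)³) = 127
Q = 127 < K = 1310: net forward reaction.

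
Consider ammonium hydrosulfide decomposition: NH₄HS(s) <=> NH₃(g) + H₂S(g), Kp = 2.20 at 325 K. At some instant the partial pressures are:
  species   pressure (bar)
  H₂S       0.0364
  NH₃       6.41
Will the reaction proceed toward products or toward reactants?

(NH₄HS is a pure solid — omitted from Qp.)
Qp = P(NH₃)·P(H₂S) = (6.41)·(0.0364) = 0.233
Qp = 0.233 < Kp = 2.20, so the forward reaction proceeds.

to the right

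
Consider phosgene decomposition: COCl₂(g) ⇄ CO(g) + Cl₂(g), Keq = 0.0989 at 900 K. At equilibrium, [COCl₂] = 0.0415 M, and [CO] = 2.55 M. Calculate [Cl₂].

[Cl₂] = 0.00161 M

At equilibrium, Keq = [CO]·[Cl₂] / [COCl₂] = 0.0989.
(2.55)·([Cl₂]) / (0.0415) = 0.0989
[Cl₂] = 0.00161 M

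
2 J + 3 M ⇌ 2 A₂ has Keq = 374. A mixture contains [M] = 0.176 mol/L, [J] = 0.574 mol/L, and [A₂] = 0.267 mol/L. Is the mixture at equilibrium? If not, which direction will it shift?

no; Q < K, reaction proceeds forward

Q = [A₂]² / ([J]²·[M]³) = (0.267)² / ((0.574)²·(0.176)³) = 39.7
Q = 39.7 < Keq = 374: net forward reaction.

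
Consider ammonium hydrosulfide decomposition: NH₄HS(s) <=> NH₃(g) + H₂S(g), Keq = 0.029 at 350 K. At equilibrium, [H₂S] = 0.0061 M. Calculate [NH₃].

[NH₃] = 4.8 M

(NH₄HS is a pure solid — omitted from Keq.)
At equilibrium, Keq = [NH₃]·[H₂S] = 0.029.
([NH₃])·(0.0061) = 0.029
[NH₃] = 4.75 = 4.8 M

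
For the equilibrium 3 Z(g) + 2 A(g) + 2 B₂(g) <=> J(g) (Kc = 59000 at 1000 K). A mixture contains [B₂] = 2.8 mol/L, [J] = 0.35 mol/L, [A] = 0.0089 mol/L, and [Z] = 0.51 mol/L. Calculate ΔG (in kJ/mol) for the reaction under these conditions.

ΔG = -21.9 kJ/mol

Qc = [J] / ([Z]³·[A]²·[B₂]²) = (0.35) / ((0.51)³·(0.0089)²·(2.8)²) = 4250
ΔG = RT ln(Qc/Kc) = (8.314 J mol⁻¹ K⁻¹)(1000 K) × ln(4250/59000)
   = (8.314 kJ/mol)(-2.631) = -21.9 kJ/mol
ΔG < 0, so the forward reaction is spontaneous (proceeds forward).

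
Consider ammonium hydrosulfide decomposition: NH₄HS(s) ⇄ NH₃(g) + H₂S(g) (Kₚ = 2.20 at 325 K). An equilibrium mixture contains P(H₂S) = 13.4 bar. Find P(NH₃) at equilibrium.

P(NH₃) = 0.164 bar

(NH₄HS is a pure solid — omitted from Kₚ.)
At equilibrium, Kₚ = P(NH₃)·P(H₂S) = 2.20.
(P(NH₃))·(13.4) = 2.20
P(NH₃) = 0.164 bar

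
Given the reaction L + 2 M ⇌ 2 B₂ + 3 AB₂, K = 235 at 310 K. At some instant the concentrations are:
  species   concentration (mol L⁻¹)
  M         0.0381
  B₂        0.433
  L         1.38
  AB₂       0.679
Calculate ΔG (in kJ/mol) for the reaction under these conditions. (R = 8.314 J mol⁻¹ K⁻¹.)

Q = [B₂]²·[AB₂]³ / ([L]·[M]²) = (0.433)²·(0.679)³ / ((1.38)·(0.0381)²) = 29.3
ΔG = RT ln(Q/K) = (8.314 J mol⁻¹ K⁻¹)(310 K) × ln(29.3/235)
   = (2.577 kJ/mol)(-2.082) = -5.37 kJ/mol
ΔG < 0, so the forward reaction is spontaneous (proceeds forward).

ΔG = -5.37 kJ/mol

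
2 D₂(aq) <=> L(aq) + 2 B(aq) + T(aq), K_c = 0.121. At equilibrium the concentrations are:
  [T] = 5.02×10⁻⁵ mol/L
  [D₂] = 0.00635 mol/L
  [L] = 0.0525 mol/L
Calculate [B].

At equilibrium, K_c = [L]·[B]²·[T] / [D₂]² = 0.121.
(0.0525)·([B])²·(5.02×10⁻⁵) / (0.00635)² = 0.121
[B]² = 1.85 ⇒ [B] = 1.36 mol/L

[B] = 1.36 mol/L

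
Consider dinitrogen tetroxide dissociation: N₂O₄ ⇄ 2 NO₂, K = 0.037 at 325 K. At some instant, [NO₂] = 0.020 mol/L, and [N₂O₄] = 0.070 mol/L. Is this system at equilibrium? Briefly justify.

Q = [NO₂]² / [N₂O₄] = (0.020)² / (0.070) = 0.0057
Q = 0.0057 < K = 0.037: net forward reaction.

no; Q < K, reaction proceeds forward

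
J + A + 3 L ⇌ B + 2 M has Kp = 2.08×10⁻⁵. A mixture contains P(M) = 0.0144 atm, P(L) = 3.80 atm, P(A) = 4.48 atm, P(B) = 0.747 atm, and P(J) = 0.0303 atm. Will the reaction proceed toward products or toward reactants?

no net change (already at equilibrium)

Qp = P(B)·P(M)² / (P(J)·P(A)·P(L)³) = (0.747)·(0.0144)² / ((0.0303)·(4.48)·(3.80)³) = 2.08×10⁻⁵
Qp = 2.08×10⁻⁵ = Kp, so the system is already at equilibrium.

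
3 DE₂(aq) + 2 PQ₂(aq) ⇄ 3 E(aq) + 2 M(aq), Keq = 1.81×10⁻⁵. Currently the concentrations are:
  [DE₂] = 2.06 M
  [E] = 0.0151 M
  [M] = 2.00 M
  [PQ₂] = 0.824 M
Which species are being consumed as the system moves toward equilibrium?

DE₂, PQ₂ (reactants)

Q = [E]³·[M]² / ([DE₂]³·[PQ₂]²) = (0.0151)³·(2.00)² / ((2.06)³·(0.824)²) = 2.32×10⁻⁶
Q = 2.32×10⁻⁶ < Keq = 1.81×10⁻⁵: net forward reaction.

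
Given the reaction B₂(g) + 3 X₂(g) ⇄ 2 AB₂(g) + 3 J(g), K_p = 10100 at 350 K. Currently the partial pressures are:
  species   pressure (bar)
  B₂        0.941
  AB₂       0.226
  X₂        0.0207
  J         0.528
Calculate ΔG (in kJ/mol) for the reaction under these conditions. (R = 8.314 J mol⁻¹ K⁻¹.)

Q_p = P(AB₂)²·P(J)³ / (P(B₂)·P(X₂)³) = (0.226)²·(0.528)³ / ((0.941)·(0.0207)³) = 901
ΔG = RT ln(Q_p/K_p) = (8.314 J mol⁻¹ K⁻¹)(350 K) × ln(901/10100)
   = (2.910 kJ/mol)(-2.417) = -7.03 kJ/mol
ΔG < 0, so the forward reaction is spontaneous (proceeds forward).

ΔG = -7.03 kJ/mol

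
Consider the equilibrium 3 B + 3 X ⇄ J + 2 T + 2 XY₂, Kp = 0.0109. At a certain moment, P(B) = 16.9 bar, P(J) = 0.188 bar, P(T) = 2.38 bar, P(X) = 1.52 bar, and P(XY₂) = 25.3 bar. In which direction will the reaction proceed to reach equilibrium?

Qp = P(J)·P(T)²·P(XY₂)² / (P(B)³·P(X)³) = (0.188)·(2.38)²·(25.3)² / ((16.9)³·(1.52)³) = 0.0402
Qp = 0.0402 > Kp = 0.0109, so the reverse reaction proceeds.

in the reverse direction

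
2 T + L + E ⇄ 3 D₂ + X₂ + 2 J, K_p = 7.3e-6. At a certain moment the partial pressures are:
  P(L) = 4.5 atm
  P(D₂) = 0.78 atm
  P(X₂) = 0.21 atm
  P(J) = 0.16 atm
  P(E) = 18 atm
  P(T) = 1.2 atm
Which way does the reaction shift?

to the left

Q_p = P(D₂)³·P(X₂)·P(J)² / (P(T)²·P(L)·P(E)) = (0.78)³·(0.21)·(0.16)² / ((1.2)²·(4.5)·(18)) = 2.2e-5
Q_p = 2.2e-5 > K_p = 7.3e-6, so the reverse reaction proceeds.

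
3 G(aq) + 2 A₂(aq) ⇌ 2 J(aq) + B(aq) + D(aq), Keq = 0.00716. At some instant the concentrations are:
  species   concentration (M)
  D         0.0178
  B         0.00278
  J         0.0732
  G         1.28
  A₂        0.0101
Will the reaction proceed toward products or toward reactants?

forward (toward products)

Q = [J]²·[B]·[D] / ([G]³·[A₂]²) = (0.0732)²·(0.00278)·(0.0178) / ((1.28)³·(0.0101)²) = 0.00124
Q = 0.00124 < Keq = 0.00716, so the forward reaction proceeds.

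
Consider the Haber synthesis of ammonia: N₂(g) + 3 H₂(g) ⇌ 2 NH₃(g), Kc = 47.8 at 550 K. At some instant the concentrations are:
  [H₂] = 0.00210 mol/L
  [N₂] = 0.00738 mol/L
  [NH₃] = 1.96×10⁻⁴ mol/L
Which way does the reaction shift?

toward reactants

Qc = [NH₃]² / ([N₂]·[H₂]³) = (1.96×10⁻⁴)² / ((0.00738)·(0.00210)³) = 562
Qc = 562 > Kc = 47.8, so the reverse reaction proceeds.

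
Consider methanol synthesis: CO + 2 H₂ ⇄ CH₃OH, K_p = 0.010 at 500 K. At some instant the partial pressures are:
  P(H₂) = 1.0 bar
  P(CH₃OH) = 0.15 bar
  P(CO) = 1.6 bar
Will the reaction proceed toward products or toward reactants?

Q_p = P(CH₃OH) / (P(CO)·P(H₂)²) = (0.15) / ((1.6)·(1.0)²) = 0.094
Q_p = 0.094 > K_p = 0.010, so the reverse reaction proceeds.

in the reverse direction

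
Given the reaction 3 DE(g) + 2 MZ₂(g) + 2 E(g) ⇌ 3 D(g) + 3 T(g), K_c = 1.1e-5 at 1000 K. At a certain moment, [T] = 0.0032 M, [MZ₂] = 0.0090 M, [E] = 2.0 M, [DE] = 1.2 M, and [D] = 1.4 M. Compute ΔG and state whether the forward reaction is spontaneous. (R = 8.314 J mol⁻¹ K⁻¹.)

ΔG = 22.3 kJ/mol; the forward reaction is non-spontaneous

Q_c = [D]³·[T]³ / ([DE]³·[MZ₂]²·[E]²) = (1.4)³·(0.0032)³ / ((1.2)³·(0.0090)²·(2.0)²) = 1.61e-4
ΔG = RT ln(Q_c/K_c) = (8.314 J mol⁻¹ K⁻¹)(1000 K) × ln(1.61e-4/1.1e-5)
   = (8.314 kJ/mol)(2.684) = 22.3 kJ/mol
ΔG > 0, so the forward reaction is non-spontaneous (proceeds in reverse).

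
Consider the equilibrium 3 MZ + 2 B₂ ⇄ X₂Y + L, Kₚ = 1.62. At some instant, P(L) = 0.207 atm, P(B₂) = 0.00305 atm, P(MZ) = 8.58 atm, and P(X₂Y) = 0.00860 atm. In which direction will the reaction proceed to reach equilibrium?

Qₚ = P(X₂Y)·P(L) / (P(MZ)³·P(B₂)²) = (0.00860)·(0.207) / ((8.58)³·(0.00305)²) = 0.303
Qₚ = 0.303 < Kₚ = 1.62, so the forward reaction proceeds.

toward products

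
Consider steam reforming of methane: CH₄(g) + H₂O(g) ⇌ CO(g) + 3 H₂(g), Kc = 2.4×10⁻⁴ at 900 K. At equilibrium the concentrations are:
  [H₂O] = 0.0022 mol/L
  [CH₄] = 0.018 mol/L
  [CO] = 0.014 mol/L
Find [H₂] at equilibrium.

[H₂] = 0.0088 mol/L

At equilibrium, Kc = [CO]·[H₂]³ / ([CH₄]·[H₂O]) = 2.4×10⁻⁴.
(0.014)·([H₂])³ / ((0.018)·(0.0022)) = 2.4×10⁻⁴
[H₂]³ = 6.79×10⁻⁷ ⇒ [H₂] = 0.0088 mol/L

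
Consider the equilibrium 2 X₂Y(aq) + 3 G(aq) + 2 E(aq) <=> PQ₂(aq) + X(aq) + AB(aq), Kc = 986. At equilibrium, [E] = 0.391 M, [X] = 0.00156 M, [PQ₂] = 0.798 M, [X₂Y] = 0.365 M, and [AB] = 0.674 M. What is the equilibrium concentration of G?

[G] = 0.0347 M

At equilibrium, Kc = [PQ₂]·[X]·[AB] / ([X₂Y]²·[G]³·[E]²) = 986.
(0.798)·(0.00156)·(0.674) / ((0.365)²·([G])³·(0.391)²) = 986
[G]³ = 4.18e-5 ⇒ [G] = 0.0347 M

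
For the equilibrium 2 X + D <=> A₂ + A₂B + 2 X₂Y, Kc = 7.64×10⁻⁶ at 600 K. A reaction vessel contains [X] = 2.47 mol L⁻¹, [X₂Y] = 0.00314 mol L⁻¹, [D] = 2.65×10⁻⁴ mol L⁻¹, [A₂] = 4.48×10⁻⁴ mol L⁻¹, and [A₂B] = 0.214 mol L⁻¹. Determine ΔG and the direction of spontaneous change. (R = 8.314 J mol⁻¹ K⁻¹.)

ΔG = -12.8 kJ/mol; the forward reaction is spontaneous

Qc = [A₂]·[A₂B]·[X₂Y]² / ([X]²·[D]) = (4.48×10⁻⁴)·(0.214)·(0.00314)² / ((2.47)²·(2.65×10⁻⁴)) = 5.85×10⁻⁷
ΔG = RT ln(Qc/Kc) = (8.314 J mol⁻¹ K⁻¹)(600 K) × ln(5.85×10⁻⁷/7.64×10⁻⁶)
   = (4.988 kJ/mol)(-2.570) = -12.8 kJ/mol
ΔG < 0, so the forward reaction is spontaneous (proceeds forward).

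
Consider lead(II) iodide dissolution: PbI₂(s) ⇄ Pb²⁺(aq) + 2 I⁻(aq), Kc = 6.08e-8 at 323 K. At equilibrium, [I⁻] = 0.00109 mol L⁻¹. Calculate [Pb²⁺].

[Pb²⁺] = 0.0512 mol L⁻¹

(PbI₂ is a pure solid — omitted from Kc.)
At equilibrium, Kc = [Pb²⁺]·[I⁻]² = 6.08e-8.
([Pb²⁺])·(0.00109)² = 6.08e-8
[Pb²⁺] = 0.0512 mol L⁻¹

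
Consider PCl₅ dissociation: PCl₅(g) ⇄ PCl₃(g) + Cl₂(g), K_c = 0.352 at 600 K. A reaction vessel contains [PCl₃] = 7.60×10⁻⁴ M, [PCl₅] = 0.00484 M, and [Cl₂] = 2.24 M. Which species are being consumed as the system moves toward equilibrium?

Q_c = [PCl₃]·[Cl₂] / [PCl₅] = (7.60×10⁻⁴)·(2.24) / (0.00484) = 0.352
Q_c = 0.352 = K_c; the system is at equilibrium.

none (at equilibrium)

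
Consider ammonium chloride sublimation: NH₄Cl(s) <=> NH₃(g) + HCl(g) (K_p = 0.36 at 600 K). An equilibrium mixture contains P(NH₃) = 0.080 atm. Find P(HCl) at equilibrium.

P(HCl) = 4.5 atm

(NH₄Cl is a pure solid — omitted from K_p.)
At equilibrium, K_p = P(NH₃)·P(HCl) = 0.36.
(0.080)·(P(HCl)) = 0.36
P(HCl) = 4.50 = 4.5 atm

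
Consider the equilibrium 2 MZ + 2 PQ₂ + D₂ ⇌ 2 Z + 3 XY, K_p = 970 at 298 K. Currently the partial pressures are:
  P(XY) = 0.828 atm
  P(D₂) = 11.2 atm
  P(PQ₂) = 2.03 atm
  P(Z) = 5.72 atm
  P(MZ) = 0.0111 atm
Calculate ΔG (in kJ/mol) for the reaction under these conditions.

ΔG = 3.01 kJ/mol

Q_p = P(Z)²·P(XY)³ / (P(MZ)²·P(PQ₂)²·P(D₂)) = (5.72)²·(0.828)³ / ((0.0111)²·(2.03)²·(11.2)) = 3270
ΔG = RT ln(Q_p/K_p) = (8.314 J mol⁻¹ K⁻¹)(298 K) × ln(3270/970)
   = (2.478 kJ/mol)(1.215) = 3.01 kJ/mol
ΔG > 0, so the forward reaction is non-spontaneous (proceeds in reverse).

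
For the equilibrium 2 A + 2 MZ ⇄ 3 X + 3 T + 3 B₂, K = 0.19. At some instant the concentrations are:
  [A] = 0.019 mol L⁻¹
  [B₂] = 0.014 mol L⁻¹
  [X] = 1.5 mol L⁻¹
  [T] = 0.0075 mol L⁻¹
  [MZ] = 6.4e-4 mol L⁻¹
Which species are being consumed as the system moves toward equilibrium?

A, MZ (reactants)

Q = [X]³·[T]³·[B₂]³ / ([A]²·[MZ]²) = (1.5)³·(0.0075)³·(0.014)³ / ((0.019)²·(6.4e-4)²) = 0.026
Q = 0.026 < K = 0.19: net forward reaction.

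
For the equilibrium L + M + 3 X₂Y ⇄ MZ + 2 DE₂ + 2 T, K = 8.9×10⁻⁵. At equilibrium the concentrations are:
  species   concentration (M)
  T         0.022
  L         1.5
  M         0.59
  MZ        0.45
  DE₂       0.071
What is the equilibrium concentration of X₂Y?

At equilibrium, K = [MZ]·[DE₂]²·[T]² / ([L]·[M]·[X₂Y]³) = 8.9×10⁻⁵.
(0.45)·(0.071)²·(0.022)² / ((1.5)·(0.59)·([X₂Y])³) = 8.9×10⁻⁵
[X₂Y]³ = 0.0139 ⇒ [X₂Y] = 0.24 M

[X₂Y] = 0.24 M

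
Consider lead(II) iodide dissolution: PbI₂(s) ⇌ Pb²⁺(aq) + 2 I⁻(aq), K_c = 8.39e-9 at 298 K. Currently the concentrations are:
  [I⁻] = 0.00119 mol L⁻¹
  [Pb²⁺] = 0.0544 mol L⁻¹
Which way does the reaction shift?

in the reverse direction

(PbI₂ is a pure solid — omitted from Q_c.)
Q_c = [Pb²⁺]·[I⁻]² = (0.0544)·(0.00119)² = 7.70e-8
Q_c = 7.70e-8 > K_c = 8.39e-9, so the reverse reaction proceeds.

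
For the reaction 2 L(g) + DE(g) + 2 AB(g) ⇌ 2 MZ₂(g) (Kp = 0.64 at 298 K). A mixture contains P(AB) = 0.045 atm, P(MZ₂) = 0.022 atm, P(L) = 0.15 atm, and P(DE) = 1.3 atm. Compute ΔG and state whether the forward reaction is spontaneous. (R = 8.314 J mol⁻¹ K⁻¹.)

ΔG = 6.31 kJ/mol; the forward reaction is non-spontaneous

Qp = P(MZ₂)² / (P(L)²·P(DE)·P(AB)²) = (0.022)² / ((0.15)²·(1.3)·(0.045)²) = 8.17
ΔG = RT ln(Qp/Kp) = (8.314 J mol⁻¹ K⁻¹)(298 K) × ln(8.17/0.64)
   = (2.478 kJ/mol)(2.547) = 6.31 kJ/mol
ΔG > 0, so the forward reaction is non-spontaneous (proceeds in reverse).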